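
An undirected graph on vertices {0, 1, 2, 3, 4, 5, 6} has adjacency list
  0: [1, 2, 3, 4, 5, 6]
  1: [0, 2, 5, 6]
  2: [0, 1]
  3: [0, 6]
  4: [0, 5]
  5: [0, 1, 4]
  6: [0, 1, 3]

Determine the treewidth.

A width-2 tree decomposition is:
Bags: B1 = {0, 1, 5}  B2 = {0, 4, 5}  B3 = {0, 1, 2}  B4 = {0, 1, 6}  B5 = {0, 3, 6}
Tree: B1–B2, B1–B3, B1–B4, B4–B5
Each bag holds 3 vertices, so the decomposition has width 2, which upper-bounds the treewidth. For the lower bound, the 3 vertices {0, 1, 2} are pairwise adjacent, and any tree decomposition puts a clique entirely inside one bag — forcing width ≥ 2. Therefore the treewidth is 2.

2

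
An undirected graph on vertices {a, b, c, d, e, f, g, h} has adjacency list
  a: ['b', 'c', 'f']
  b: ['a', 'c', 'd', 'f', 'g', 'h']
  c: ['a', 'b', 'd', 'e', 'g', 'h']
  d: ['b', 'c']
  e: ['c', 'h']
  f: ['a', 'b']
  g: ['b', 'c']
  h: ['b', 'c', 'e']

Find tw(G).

2

A width-2 tree decomposition is:
Bags: B1 = {b, c, h}  B2 = {a, b, c}  B3 = {b, c, g}  B4 = {b, c, d}  B5 = {c, e, h}  B6 = {a, b, f}
Tree: B1–B2, B2–B3, B2–B4, B1–B5, B2–B6
Every bag has size at most 3, so the width is 3 − 1 = 2 and tw(G) ≤ 2. Conversely, {c, e, h} is a clique of size 3, and the vertices of any clique must share a bag in every tree decomposition; so some bag has ≥ 3 vertices and tw(G) ≥ 2. The upper and lower bounds meet at 2, so that is the treewidth.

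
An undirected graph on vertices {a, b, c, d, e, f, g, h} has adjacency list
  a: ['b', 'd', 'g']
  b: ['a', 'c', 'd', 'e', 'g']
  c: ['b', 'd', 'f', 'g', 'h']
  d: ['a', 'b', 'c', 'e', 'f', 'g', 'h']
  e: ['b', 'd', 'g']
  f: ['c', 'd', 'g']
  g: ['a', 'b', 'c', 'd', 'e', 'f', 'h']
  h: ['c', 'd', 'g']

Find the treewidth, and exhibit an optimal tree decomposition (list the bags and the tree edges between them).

The largest bag has 4 vertices, giving width 3; this decomposition certifies tw(G) ≤ 3. For the lower bound, the 4 vertices {c, d, g, h} are pairwise adjacent, and any tree decomposition puts a clique entirely inside one bag — forcing width ≥ 3. Therefore the treewidth is 3.

Treewidth 3.
One optimal decomposition is:
Bags: B1 = {c, d, g, h}  B2 = {c, d, f, g}  B3 = {b, c, d, g}  B4 = {a, b, d, g}  B5 = {b, d, e, g}
Tree: B1–B2, B2–B3, B3–B4, B4–B5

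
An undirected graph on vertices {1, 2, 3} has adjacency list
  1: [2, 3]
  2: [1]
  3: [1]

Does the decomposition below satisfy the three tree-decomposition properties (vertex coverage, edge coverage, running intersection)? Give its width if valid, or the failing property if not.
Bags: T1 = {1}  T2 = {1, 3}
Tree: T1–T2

No — vertex 2 appears in no bag.

A tree decomposition must satisfy three properties: every vertex lies in some bag; for every edge, both endpoints lie together in some bag; and for every vertex, the bags containing it form a connected subtree. Here vertex 2 appears in no bag, so the decomposition is invalid.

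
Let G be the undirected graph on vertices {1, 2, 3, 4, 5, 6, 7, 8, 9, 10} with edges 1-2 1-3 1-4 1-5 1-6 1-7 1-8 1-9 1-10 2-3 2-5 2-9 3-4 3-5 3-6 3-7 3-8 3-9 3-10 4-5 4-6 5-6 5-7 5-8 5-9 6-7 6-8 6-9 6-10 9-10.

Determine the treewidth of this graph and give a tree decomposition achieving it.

The largest bag has 5 vertices, giving width 4; this decomposition certifies tw(G) ≤ 4. For the lower bound, the 5 vertices {1, 3, 6, 9, 10} are pairwise adjacent, and any tree decomposition puts a clique entirely inside one bag — forcing width ≥ 4. Therefore the treewidth is 4.

Treewidth 4.
Bags: B1 = {1, 3, 5, 6, 8}  B2 = {1, 3, 4, 5, 6}  B3 = {1, 3, 5, 6, 7}  B4 = {1, 3, 5, 6, 9}  B5 = {1, 2, 3, 5, 9}  B6 = {1, 3, 6, 9, 10}
Tree: B1–B2, B1–B3, B3–B4, B4–B5, B4–B6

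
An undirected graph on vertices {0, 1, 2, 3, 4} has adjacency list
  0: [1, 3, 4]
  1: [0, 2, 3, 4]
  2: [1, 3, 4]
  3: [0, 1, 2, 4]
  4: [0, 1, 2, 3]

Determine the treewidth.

A width-3 tree decomposition is:
Bags: B1 = {0, 1, 3, 4}  B2 = {1, 2, 3, 4}
Tree: B1–B2
Every bag has size at most 4, so the width is 4 − 1 = 3 and tw(G) ≤ 3. For the lower bound, the 4 vertices {0, 1, 3, 4} are pairwise adjacent, and any tree decomposition puts a clique entirely inside one bag — forcing width ≥ 3. Combining the bounds, tw(G) = 3.

3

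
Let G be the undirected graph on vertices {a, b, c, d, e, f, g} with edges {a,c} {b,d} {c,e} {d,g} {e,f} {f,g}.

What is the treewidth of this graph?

A width-1 tree decomposition is:
Bags: B1 = {a, c}  B2 = {c, e}  B3 = {e, f}  B4 = {f, g}  B5 = {d, g}  B6 = {b, d}
Tree: B1–B2, B2–B3, B3–B4, B4–B5, B5–B6
The largest bag has 2 vertices, giving width 1; this decomposition certifies tw(G) ≤ 1. Any graph with an edge has treewidth ≥ 1, and G has the edge a–c. The upper and lower bounds meet at 1, so that is the treewidth.

1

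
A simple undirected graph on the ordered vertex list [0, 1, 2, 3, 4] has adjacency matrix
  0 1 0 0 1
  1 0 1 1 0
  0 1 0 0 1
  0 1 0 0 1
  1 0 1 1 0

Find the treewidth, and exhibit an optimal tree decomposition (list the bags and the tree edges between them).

Treewidth 2.
One such decomposition:
Bags: B1 = {1, 2, 4}  B2 = {0, 1, 4}  B3 = {1, 3, 4}
Tree: B1–B2, B2–B3

The largest bag has 3 vertices, giving width 2; this decomposition certifies tw(G) ≤ 2. Since 2–1–0–4–2 is a cycle in G, G is not acyclic. Forests are exactly the graphs of treewidth ≤ 1, so tw(G) ≥ 2. The upper and lower bounds meet at 2, so that is the treewidth.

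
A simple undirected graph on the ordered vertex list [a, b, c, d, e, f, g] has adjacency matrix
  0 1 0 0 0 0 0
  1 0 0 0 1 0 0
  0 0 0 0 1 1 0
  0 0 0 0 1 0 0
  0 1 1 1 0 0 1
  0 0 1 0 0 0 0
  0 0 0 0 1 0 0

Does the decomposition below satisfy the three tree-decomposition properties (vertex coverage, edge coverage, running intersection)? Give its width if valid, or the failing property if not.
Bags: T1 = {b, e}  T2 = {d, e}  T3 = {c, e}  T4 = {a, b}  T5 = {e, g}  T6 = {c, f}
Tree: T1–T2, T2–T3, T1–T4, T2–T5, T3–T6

Vertex coverage: the bags together contain {a, b, c, d, e, f, g}, the full vertex set. Edge coverage: each edge of G has both endpoints in at least one bag. Running intersection: for every vertex, the bags containing it form a connected subtree. All three properties hold, so this is a valid tree decomposition of width max|bag| − 1 = 1, and hence tw(G) ≤ 1.

Yes; width 1.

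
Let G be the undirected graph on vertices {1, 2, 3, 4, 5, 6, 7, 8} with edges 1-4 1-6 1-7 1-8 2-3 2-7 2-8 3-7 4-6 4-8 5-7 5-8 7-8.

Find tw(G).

2

A width-2 tree decomposition is:
Bags: B1 = {1, 7, 8}  B2 = {5, 7, 8}  B3 = {1, 4, 8}  B4 = {2, 7, 8}  B5 = {1, 4, 6}  B6 = {2, 3, 7}
Tree: B1–B2, B1–B3, B2–B4, B3–B5, B4–B6
The largest bag has 3 vertices, giving width 2; this decomposition certifies tw(G) ≤ 2. On the other hand G contains the 3-clique {1, 4, 8}. A clique must lie in a single bag of any decomposition, so no decomposition can have width below 2. Therefore the treewidth is 2.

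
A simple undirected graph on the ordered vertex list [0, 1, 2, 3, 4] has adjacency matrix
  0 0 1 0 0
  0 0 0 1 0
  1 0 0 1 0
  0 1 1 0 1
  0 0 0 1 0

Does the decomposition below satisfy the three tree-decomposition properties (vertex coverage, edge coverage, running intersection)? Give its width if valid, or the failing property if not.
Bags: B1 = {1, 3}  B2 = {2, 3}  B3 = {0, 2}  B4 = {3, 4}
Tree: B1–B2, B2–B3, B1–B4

Yes; width 1.

Checking the three conditions: (i) the bags cover all of {0, 1, 2, 3, 4}; (ii) for each edge, some bag contains both endpoints; (iii) the bags containing any fixed vertex form a subtree. All hold, so the decomposition is valid with width 2 − 1 = 1.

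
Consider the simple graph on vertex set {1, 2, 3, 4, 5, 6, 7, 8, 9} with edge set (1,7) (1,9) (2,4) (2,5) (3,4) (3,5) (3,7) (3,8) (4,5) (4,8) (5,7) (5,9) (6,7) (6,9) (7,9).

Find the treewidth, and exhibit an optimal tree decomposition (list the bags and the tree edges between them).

Every bag has size at most 3, so the width is 3 − 1 = 2 and tw(G) ≤ 2. Conversely, {3, 4, 8} is a clique of size 3, and the vertices of any clique must share a bag in every tree decomposition; so some bag has ≥ 3 vertices and tw(G) ≥ 2. Hence tw(G) = 2 exactly.

Treewidth 2.
One optimal decomposition is:
Bags: B1 = {3, 4, 5}  B2 = {3, 5, 7}  B3 = {5, 7, 9}  B4 = {6, 7, 9}  B5 = {1, 7, 9}  B6 = {2, 4, 5}  B7 = {3, 4, 8}
Tree: B1–B2, B2–B3, B3–B4, B4–B5, B1–B6, B1–B7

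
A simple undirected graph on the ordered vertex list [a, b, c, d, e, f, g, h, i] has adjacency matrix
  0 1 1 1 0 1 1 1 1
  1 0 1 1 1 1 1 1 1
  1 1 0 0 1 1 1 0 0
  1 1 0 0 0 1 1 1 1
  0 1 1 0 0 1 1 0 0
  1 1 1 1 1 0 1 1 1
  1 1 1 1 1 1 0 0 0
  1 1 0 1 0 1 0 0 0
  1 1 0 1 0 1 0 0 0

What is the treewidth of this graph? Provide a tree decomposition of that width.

The largest bag has 5 vertices, giving width 4; this decomposition certifies tw(G) ≤ 4. On the other hand G contains the 5-clique {b, c, e, f, g}. A clique must lie in a single bag of any decomposition, so no decomposition can have width below 4. Therefore the treewidth is 4.

Treewidth 4.
Bags: B1 = {a, b, d, f, g}  B2 = {a, b, d, f, i}  B3 = {a, b, c, f, g}  B4 = {b, c, e, f, g}  B5 = {a, b, d, f, h}
Tree: B1–B2, B1–B3, B3–B4, B1–B5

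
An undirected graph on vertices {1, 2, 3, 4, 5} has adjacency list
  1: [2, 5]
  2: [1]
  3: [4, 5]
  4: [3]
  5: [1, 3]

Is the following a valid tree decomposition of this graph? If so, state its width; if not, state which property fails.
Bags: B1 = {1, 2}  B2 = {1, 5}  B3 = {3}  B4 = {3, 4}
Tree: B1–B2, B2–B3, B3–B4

No — edge (5,3) lies in no bag.

A tree decomposition must satisfy three properties: every vertex lies in some bag; for every edge, both endpoints lie together in some bag; and for every vertex, the bags containing it form a connected subtree. Here edge (5,3) lies in no bag, so the decomposition is invalid.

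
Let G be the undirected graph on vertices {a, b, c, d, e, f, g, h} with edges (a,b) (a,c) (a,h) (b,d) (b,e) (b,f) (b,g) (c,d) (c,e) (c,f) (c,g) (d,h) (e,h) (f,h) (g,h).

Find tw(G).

3

A width-3 tree decomposition is:
Bags: B1 = {b, c, e, h}  B2 = {b, c, f, h}  B3 = {b, c, d, h}  B4 = {a, b, c, h}  B5 = {b, c, g, h}
Tree: B1–B2, B2–B3, B3–B4, B4–B5
Every bag has size at most 4, so the width is 4 − 1 = 3 and tw(G) ≤ 3. For the lower bound: the 4 vertex sets {b,e}, {c,f}, {h}, {d} are disjoint, each induces a connected subgraph, and every pair is joined by at least one edge of G. Contracting each set to a single vertex therefore yields K_{4} as a minor, and since treewidth is minor-monotone, tw(G) ≥ tw(K_{4}) = 3. Combining the bounds, tw(G) = 3.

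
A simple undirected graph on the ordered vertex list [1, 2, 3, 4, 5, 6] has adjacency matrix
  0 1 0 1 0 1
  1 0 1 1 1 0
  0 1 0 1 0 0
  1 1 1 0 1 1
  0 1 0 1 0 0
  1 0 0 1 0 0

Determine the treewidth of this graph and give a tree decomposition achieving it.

Each bag holds 3 vertices, so the decomposition has width 2, which upper-bounds the treewidth. For the lower bound, the 3 vertices {1, 2, 4} are pairwise adjacent, and any tree decomposition puts a clique entirely inside one bag — forcing width ≥ 2. Hence tw(G) = 2 exactly.

Treewidth 2.
Bags: B1 = {2, 4, 5}  B2 = {1, 2, 4}  B3 = {1, 4, 6}  B4 = {2, 3, 4}
Tree: B1–B2, B2–B3, B2–B4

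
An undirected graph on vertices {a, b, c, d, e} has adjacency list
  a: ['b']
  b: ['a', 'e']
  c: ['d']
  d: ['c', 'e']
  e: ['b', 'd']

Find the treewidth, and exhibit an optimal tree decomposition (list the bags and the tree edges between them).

Each bag holds 2 vertices, so the decomposition has width 1, which upper-bounds the treewidth. Any graph with an edge has treewidth ≥ 1, and G has the edge a–b. Hence tw(G) = 1 exactly.

Treewidth 1.
Bags: B1 = {a, b}  B2 = {b, e}  B3 = {d, e}  B4 = {c, d}
Tree: B1–B2, B2–B3, B3–B4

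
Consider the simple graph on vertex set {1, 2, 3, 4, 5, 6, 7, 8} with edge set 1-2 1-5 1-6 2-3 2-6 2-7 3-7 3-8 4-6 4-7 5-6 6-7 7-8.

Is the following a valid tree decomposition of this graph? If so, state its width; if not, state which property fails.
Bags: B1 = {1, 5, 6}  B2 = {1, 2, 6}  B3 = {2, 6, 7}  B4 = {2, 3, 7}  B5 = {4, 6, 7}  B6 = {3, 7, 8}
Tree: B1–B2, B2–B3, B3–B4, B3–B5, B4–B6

Yes; width 2.

Checking the three conditions: (i) the bags cover all of {1, 2, 3, 4, 5, 6, 7, 8}; (ii) for each edge, some bag contains both endpoints; (iii) the bags containing any fixed vertex form a subtree. All hold, so the decomposition is valid with width 3 − 1 = 2.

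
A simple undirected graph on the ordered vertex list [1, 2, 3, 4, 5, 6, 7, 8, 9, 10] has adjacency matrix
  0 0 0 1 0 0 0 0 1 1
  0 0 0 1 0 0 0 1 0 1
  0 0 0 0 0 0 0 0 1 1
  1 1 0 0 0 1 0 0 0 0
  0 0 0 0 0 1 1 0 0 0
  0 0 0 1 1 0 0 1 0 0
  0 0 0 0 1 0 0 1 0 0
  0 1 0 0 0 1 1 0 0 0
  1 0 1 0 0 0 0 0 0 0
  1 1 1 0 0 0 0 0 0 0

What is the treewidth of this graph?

2

A width-2 tree decomposition is:
Bags: B1 = {3, 9, 10}  B2 = {1, 9, 10}  B3 = {1, 2, 10}  B4 = {1, 2, 4}  B5 = {2, 4, 8}  B6 = {4, 6, 8}  B7 = {6, 7, 8}  B8 = {5, 6, 7}
Tree: B1–B2, B2–B3, B3–B4, B4–B5, B5–B6, B6–B7, B7–B8
Each bag holds 3 vertices, so the decomposition has width 2, which upper-bounds the treewidth. For the lower bound, G contains the cycle 3–9–1–10–3, so G is not a forest; only forests have treewidth ≤ 1, hence tw(G) ≥ 2. Therefore the treewidth is 2.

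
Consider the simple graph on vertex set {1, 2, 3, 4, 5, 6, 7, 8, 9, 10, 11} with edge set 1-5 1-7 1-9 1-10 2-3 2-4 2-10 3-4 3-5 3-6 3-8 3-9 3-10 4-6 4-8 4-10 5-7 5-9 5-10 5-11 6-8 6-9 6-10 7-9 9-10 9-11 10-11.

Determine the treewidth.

A width-3 tree decomposition is:
Bags: B1 = {3, 4, 6, 10}  B2 = {3, 6, 9, 10}  B3 = {2, 3, 4, 10}  B4 = {3, 5, 9, 10}  B5 = {1, 5, 9, 10}  B6 = {1, 5, 7, 9}  B7 = {3, 4, 6, 8}  B8 = {5, 9, 10, 11}
Tree: B1–B2, B1–B3, B2–B4, B4–B5, B5–B6, B1–B7, B5–B8
Each bag holds 4 vertices, so the decomposition has width 3, which upper-bounds the treewidth. Conversely, {3, 4, 6, 8} is a clique of size 4, and the vertices of any clique must share a bag in every tree decomposition; so some bag has ≥ 4 vertices and tw(G) ≥ 3. Therefore the treewidth is 3.

3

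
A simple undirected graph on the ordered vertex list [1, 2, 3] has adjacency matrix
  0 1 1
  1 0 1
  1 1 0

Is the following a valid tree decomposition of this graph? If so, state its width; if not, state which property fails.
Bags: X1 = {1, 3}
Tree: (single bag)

No — vertex 2 appears in no bag.

A tree decomposition must satisfy three properties: every vertex lies in some bag; for every edge, both endpoints lie together in some bag; and for every vertex, the bags containing it form a connected subtree. Here vertex 2 appears in no bag, so the decomposition is invalid.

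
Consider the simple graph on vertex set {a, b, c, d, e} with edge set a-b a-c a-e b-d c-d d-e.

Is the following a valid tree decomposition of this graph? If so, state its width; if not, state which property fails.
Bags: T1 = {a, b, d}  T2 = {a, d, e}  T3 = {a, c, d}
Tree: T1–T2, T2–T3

Yes; width 2.

Vertex coverage: the bags together contain {a, b, c, d, e}, the full vertex set. Edge coverage: each edge of G has both endpoints in at least one bag. Running intersection: for every vertex, the bags containing it form a connected subtree. All three properties hold, so this is a valid tree decomposition of width max|bag| − 1 = 2, and hence tw(G) ≤ 2.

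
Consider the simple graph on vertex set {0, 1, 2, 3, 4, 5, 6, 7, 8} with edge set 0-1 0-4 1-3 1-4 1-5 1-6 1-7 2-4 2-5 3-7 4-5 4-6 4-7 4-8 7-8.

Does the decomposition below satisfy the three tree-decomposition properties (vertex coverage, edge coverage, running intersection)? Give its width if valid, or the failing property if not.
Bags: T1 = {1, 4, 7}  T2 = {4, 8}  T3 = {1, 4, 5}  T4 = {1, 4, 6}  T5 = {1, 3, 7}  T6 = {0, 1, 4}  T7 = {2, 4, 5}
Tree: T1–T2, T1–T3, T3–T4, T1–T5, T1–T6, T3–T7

No — edge (7,8) lies in no bag.

A tree decomposition must satisfy three properties: every vertex lies in some bag; for every edge, both endpoints lie together in some bag; and for every vertex, the bags containing it form a connected subtree. Here edge (7,8) lies in no bag, so the decomposition is invalid.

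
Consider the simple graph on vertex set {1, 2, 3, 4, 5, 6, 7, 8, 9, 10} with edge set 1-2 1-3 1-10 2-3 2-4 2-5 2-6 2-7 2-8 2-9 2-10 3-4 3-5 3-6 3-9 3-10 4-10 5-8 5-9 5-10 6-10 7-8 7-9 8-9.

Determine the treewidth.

A width-3 tree decomposition is:
Bags: B1 = {1, 2, 3, 10}  B2 = {2, 3, 5, 10}  B3 = {2, 3, 6, 10}  B4 = {2, 3, 5, 9}  B5 = {2, 5, 8, 9}  B6 = {2, 3, 4, 10}  B7 = {2, 7, 8, 9}
Tree: B1–B2, B1–B3, B2–B4, B4–B5, B1–B6, B5–B7
Each bag holds 4 vertices, so the decomposition has width 3, which upper-bounds the treewidth. Conversely, {2, 5, 8, 9} is a clique of size 4, and the vertices of any clique must share a bag in every tree decomposition; so some bag has ≥ 4 vertices and tw(G) ≥ 3. The upper and lower bounds meet at 3, so that is the treewidth.

3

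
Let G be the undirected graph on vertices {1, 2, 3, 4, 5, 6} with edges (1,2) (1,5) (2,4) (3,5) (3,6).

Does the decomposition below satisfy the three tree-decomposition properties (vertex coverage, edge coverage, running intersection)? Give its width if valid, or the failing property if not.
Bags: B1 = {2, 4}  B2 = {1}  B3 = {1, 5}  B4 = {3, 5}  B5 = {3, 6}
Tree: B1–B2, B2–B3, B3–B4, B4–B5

No — edge (2,1) lies in no bag.

A tree decomposition must satisfy three properties: every vertex lies in some bag; for every edge, both endpoints lie together in some bag; and for every vertex, the bags containing it form a connected subtree. Here edge (2,1) lies in no bag, so the decomposition is invalid.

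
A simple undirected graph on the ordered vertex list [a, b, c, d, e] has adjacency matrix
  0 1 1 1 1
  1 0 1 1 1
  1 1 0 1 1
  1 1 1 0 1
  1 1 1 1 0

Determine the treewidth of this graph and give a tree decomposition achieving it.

A single bag containing all 5 vertices is trivially a valid decomposition of width 4. For the lower bound, the 5 vertices {a, b, c, d, e} are pairwise adjacent, and any tree decomposition puts a clique entirely inside one bag — forcing width ≥ 4. The upper and lower bounds meet at 4, so that is the treewidth.

Treewidth 4.
Bags: B1 = {a, b, c, d, e}
Tree: (single bag)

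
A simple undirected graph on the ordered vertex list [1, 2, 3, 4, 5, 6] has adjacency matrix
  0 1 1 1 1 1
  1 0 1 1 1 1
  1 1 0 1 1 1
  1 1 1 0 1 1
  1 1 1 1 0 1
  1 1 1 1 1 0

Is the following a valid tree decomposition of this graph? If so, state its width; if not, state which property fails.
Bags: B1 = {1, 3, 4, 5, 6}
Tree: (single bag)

A tree decomposition must satisfy three properties: every vertex lies in some bag; for every edge, both endpoints lie together in some bag; and for every vertex, the bags containing it form a connected subtree. Here vertex 2 appears in no bag, so the decomposition is invalid.

No — vertex 2 appears in no bag.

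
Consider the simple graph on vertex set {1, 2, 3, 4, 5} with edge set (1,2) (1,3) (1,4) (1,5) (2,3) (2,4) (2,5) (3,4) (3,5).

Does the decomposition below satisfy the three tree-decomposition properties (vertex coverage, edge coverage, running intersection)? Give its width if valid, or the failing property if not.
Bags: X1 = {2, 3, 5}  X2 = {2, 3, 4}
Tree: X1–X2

A tree decomposition must satisfy three properties: every vertex lies in some bag; for every edge, both endpoints lie together in some bag; and for every vertex, the bags containing it form a connected subtree. Here vertex 1 appears in no bag, so the decomposition is invalid.

No — vertex 1 appears in no bag.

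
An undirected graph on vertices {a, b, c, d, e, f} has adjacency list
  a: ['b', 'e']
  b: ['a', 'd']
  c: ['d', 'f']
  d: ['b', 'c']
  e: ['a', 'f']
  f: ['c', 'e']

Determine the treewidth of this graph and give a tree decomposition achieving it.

Each bag holds 3 vertices, so the decomposition has width 2, which upper-bounds the treewidth. For the lower bound, G contains the cycle c–f–e–a–b–d–c, so G is not a forest; only forests have treewidth ≤ 1, hence tw(G) ≥ 2. Therefore the treewidth is 2.

Treewidth 2.
One optimal decomposition is:
Bags: B1 = {c, e, f}  B2 = {a, c, e}  B3 = {a, b, c}  B4 = {b, c, d}
Tree: B1–B2, B2–B3, B3–B4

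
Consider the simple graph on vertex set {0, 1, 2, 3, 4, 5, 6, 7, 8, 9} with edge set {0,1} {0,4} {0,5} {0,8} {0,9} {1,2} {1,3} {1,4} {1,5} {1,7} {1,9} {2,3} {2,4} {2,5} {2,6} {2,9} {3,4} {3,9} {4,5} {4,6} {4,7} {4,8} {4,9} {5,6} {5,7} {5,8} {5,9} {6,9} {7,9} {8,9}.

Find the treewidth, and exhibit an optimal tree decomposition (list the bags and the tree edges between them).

The largest bag has 5 vertices, giving width 4; this decomposition certifies tw(G) ≤ 4. On the other hand G contains the 5-clique {1, 2, 3, 4, 9}. A clique must lie in a single bag of any decomposition, so no decomposition can have width below 4. Combining the bounds, tw(G) = 4.

Treewidth 4.
One optimal decomposition is:
Bags: B1 = {1, 2, 4, 5, 9}  B2 = {0, 1, 4, 5, 9}  B3 = {1, 2, 3, 4, 9}  B4 = {1, 4, 5, 7, 9}  B5 = {2, 4, 5, 6, 9}  B6 = {0, 4, 5, 8, 9}
Tree: B1–B2, B1–B3, B2–B4, B1–B5, B2–B6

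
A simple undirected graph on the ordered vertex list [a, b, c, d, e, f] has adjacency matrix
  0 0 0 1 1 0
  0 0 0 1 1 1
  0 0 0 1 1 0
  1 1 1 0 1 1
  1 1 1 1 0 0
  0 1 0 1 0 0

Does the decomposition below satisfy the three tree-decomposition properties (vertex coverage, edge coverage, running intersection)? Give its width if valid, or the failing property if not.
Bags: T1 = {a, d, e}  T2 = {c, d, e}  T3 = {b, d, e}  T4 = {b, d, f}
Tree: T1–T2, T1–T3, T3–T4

Yes; width 2.

Every vertex of G appears in some bag (union = {a, b, c, d, e, f}); every edge is covered by a bag; and for each vertex v the set of bags containing v is connected in the bag tree. The decomposition is therefore valid. The largest bag has 3 vertices, so the width is 2.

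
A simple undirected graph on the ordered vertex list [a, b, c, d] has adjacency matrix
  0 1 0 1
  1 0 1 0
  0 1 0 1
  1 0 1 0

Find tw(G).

A width-2 tree decomposition is:
Bags: B1 = {b, c, d}  B2 = {a, b, d}
Tree: B1–B2
Each bag holds 3 vertices, so the decomposition has width 2, which upper-bounds the treewidth. The edges d–c–b–a–d form a cycle, so G is not a tree and its treewidth is at least 2. Therefore the treewidth is 2.

2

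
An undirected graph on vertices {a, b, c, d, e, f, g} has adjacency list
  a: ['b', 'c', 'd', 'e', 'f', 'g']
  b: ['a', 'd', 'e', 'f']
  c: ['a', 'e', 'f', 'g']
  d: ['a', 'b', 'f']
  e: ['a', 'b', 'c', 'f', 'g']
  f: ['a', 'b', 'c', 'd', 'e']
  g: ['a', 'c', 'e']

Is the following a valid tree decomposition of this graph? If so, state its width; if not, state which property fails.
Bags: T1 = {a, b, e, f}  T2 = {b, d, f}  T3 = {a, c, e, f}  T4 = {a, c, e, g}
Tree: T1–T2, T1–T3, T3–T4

No — edge (a,d) lies in no bag.

A tree decomposition must satisfy three properties: every vertex lies in some bag; for every edge, both endpoints lie together in some bag; and for every vertex, the bags containing it form a connected subtree. Here edge (a,d) lies in no bag, so the decomposition is invalid.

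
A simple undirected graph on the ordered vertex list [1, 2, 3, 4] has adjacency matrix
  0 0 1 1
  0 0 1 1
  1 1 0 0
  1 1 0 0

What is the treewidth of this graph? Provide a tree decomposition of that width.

Each bag holds 3 vertices, so the decomposition has width 2, which upper-bounds the treewidth. Since 4–1–3–2–4 is a cycle in G, G is not acyclic. Forests are exactly the graphs of treewidth ≤ 1, so tw(G) ≥ 2. The upper and lower bounds meet at 2, so that is the treewidth.

Treewidth 2.
One optimal decomposition is:
Bags: B1 = {1, 3, 4}  B2 = {2, 3, 4}
Tree: B1–B2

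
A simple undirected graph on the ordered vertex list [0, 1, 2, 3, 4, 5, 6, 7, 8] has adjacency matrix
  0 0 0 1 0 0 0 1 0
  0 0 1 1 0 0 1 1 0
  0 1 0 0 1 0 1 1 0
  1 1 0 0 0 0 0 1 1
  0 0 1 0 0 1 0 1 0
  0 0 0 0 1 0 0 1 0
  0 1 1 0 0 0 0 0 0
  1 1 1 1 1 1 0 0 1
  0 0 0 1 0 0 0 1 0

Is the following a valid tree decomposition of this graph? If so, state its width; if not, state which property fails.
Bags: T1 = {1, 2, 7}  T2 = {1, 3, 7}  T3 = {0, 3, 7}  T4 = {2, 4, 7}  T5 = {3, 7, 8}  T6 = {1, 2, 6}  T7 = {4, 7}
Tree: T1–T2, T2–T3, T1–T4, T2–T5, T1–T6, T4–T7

A tree decomposition must satisfy three properties: every vertex lies in some bag; for every edge, both endpoints lie together in some bag; and for every vertex, the bags containing it form a connected subtree. Here vertex 5 appears in no bag, so the decomposition is invalid.

No — vertex 5 appears in no bag.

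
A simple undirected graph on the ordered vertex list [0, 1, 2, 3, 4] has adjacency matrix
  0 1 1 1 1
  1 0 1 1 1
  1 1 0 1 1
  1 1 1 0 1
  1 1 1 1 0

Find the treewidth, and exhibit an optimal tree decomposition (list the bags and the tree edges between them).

With just one bag of size 5, the width is 5 − 1 = 4, so tw(G) ≤ 4. On the other hand G contains the 5-clique {0, 1, 2, 3, 4}. A clique must lie in a single bag of any decomposition, so no decomposition can have width below 4. Hence tw(G) = 4 exactly.

Treewidth 4.
Bags: B1 = {0, 1, 2, 3, 4}
Tree: (single bag)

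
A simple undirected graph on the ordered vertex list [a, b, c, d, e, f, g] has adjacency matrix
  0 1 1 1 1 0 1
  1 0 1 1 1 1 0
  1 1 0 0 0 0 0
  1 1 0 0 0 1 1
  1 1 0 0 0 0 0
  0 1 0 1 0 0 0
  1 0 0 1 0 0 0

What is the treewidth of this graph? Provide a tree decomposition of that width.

The largest bag has 3 vertices, giving width 2; this decomposition certifies tw(G) ≤ 2. On the other hand G contains the 3-clique {a, d, g}. A clique must lie in a single bag of any decomposition, so no decomposition can have width below 2. Combining the bounds, tw(G) = 2.

Treewidth 2.
Bags: B1 = {a, b, d}  B2 = {a, b, c}  B3 = {b, d, f}  B4 = {a, b, e}  B5 = {a, d, g}
Tree: B1–B2, B1–B3, B1–B4, B1–B5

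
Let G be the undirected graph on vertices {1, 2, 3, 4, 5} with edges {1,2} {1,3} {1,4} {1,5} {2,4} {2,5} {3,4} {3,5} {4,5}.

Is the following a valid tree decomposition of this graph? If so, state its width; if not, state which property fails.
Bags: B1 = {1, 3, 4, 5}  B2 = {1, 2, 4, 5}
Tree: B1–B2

Yes; width 3.

Checking the three conditions: (i) the bags cover all of {1, 2, 3, 4, 5}; (ii) for each edge, some bag contains both endpoints; (iii) the bags containing any fixed vertex form a subtree. All hold, so the decomposition is valid with width 4 − 1 = 3.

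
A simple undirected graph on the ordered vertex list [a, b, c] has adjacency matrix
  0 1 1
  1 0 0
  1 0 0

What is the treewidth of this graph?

1

A width-1 tree decomposition is:
Bags: B1 = {a, b}  B2 = {a, c}
Tree: B1–B2
Every bag has size at most 2, so the width is 2 − 1 = 1 and tw(G) ≤ 1. G has an edge, so its treewidth is at least 1. The upper and lower bounds meet at 1, so that is the treewidth.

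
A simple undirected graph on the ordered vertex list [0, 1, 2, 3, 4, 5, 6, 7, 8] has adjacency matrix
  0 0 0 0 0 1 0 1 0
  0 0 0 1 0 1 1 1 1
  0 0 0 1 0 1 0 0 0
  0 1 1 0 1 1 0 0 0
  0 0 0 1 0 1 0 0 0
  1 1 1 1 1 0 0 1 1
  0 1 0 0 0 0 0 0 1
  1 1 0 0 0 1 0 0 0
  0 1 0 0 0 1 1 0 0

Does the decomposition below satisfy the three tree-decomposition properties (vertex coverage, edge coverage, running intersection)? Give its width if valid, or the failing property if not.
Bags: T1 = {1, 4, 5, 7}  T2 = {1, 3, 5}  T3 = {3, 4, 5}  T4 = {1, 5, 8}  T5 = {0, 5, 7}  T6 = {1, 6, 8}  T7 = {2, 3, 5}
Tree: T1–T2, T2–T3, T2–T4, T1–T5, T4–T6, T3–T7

A tree decomposition must satisfy three properties: every vertex lies in some bag; for every edge, both endpoints lie together in some bag; and for every vertex, the bags containing it form a connected subtree. Here bags containing vertex 4 are not connected in the tree, so the decomposition is invalid.

No — bags containing vertex 4 are not connected in the tree.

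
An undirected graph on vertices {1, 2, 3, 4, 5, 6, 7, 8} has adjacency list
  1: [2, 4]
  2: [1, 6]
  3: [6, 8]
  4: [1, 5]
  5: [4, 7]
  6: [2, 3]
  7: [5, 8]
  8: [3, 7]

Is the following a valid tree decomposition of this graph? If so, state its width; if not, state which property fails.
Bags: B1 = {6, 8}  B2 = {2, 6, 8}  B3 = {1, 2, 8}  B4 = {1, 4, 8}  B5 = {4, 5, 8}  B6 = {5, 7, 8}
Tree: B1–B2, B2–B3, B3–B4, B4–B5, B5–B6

A tree decomposition must satisfy three properties: every vertex lies in some bag; for every edge, both endpoints lie together in some bag; and for every vertex, the bags containing it form a connected subtree. Here vertex 3 appears in no bag, so the decomposition is invalid.

No — vertex 3 appears in no bag.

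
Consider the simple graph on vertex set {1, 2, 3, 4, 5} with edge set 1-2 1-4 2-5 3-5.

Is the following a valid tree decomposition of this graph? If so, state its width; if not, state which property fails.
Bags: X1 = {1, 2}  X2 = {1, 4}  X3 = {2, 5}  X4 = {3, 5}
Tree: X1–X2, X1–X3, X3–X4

Vertex coverage: the bags together contain {1, 2, 3, 4, 5}, the full vertex set. Edge coverage: each edge of G has both endpoints in at least one bag. Running intersection: for every vertex, the bags containing it form a connected subtree. All three properties hold, so this is a valid tree decomposition of width max|bag| − 1 = 1, and hence tw(G) ≤ 1.

Yes; width 1.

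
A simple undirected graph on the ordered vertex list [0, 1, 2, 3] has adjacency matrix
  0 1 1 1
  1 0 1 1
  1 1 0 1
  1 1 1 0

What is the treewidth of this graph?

A width-3 tree decomposition is:
Bags: B1 = {0, 1, 2, 3}
Tree: (single bag)
With just one bag of size 4, the width is 4 − 1 = 3, so tw(G) ≤ 3. On the other hand G contains the 4-clique {0, 1, 2, 3}. A clique must lie in a single bag of any decomposition, so no decomposition can have width below 3. Hence tw(G) = 3 exactly.

3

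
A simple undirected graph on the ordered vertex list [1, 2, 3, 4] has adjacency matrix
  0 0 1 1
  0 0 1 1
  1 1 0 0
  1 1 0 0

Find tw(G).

2

A width-2 tree decomposition is:
Bags: B1 = {1, 2, 4}  B2 = {1, 2, 3}
Tree: B1–B2
Every bag has size at most 3, so the width is 3 − 1 = 2 and tw(G) ≤ 2. Since 1–4–2–3–1 is a cycle in G, G is not acyclic. Forests are exactly the graphs of treewidth ≤ 1, so tw(G) ≥ 2. Combining the bounds, tw(G) = 2.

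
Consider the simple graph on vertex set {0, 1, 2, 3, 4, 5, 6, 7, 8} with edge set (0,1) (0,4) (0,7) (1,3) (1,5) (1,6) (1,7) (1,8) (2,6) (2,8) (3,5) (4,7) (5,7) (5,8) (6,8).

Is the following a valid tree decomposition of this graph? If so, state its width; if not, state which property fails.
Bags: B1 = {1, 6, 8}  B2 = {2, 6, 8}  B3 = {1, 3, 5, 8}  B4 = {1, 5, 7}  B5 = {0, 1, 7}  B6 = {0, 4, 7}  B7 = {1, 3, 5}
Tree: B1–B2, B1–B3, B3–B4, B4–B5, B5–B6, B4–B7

No — bags containing vertex 3 are not connected in the tree.

A tree decomposition must satisfy three properties: every vertex lies in some bag; for every edge, both endpoints lie together in some bag; and for every vertex, the bags containing it form a connected subtree. Here bags containing vertex 3 are not connected in the tree, so the decomposition is invalid.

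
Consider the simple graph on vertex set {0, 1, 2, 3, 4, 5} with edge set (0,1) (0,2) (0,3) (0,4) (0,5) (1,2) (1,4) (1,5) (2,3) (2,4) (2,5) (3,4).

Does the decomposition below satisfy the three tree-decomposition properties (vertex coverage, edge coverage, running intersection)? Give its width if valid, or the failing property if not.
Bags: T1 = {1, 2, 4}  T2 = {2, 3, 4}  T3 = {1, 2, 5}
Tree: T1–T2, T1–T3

No — vertex 0 appears in no bag.

A tree decomposition must satisfy three properties: every vertex lies in some bag; for every edge, both endpoints lie together in some bag; and for every vertex, the bags containing it form a connected subtree. Here vertex 0 appears in no bag, so the decomposition is invalid.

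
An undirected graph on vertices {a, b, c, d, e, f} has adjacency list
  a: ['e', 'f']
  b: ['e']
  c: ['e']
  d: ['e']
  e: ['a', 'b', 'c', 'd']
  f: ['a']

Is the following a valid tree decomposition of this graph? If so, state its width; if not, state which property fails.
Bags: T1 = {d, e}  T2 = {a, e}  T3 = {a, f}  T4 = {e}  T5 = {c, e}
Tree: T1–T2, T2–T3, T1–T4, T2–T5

A tree decomposition must satisfy three properties: every vertex lies in some bag; for every edge, both endpoints lie together in some bag; and for every vertex, the bags containing it form a connected subtree. Here vertex b appears in no bag, so the decomposition is invalid.

No — vertex b appears in no bag.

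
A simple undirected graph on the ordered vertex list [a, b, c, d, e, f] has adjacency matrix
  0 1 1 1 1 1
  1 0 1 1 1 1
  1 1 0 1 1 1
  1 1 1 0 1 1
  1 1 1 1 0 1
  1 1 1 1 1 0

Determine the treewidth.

5

A width-5 tree decomposition is:
Bags: B1 = {a, b, c, d, e, f}
Tree: (single bag)
A single bag containing all 6 vertices is trivially a valid decomposition of width 5. Conversely, {a, b, c, d, e, f} is a clique of size 6, and the vertices of any clique must share a bag in every tree decomposition; so some bag has ≥ 6 vertices and tw(G) ≥ 5. Combining the bounds, tw(G) = 5.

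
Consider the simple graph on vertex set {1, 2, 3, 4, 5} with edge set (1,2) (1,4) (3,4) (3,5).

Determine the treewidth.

A width-1 tree decomposition is:
Bags: B1 = {1, 2}  B2 = {1, 4}  B3 = {3, 4}  B4 = {3, 5}
Tree: B1–B2, B2–B3, B3–B4
Each bag holds 2 vertices, so the decomposition has width 1, which upper-bounds the treewidth. Since G has at least one edge (e.g. 2–1), it is not an edgeless graph, so tw(G) ≥ 1. Hence tw(G) = 1 exactly.

1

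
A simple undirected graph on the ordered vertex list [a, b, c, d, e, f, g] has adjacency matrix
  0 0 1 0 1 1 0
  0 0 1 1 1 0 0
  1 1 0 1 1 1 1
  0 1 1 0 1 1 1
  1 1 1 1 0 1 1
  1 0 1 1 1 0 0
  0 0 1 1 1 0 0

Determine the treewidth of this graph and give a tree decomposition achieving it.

Treewidth 3.
One optimal decomposition is:
Bags: B1 = {c, d, e, f}  B2 = {b, c, d, e}  B3 = {c, d, e, g}  B4 = {a, c, e, f}
Tree: B1–B2, B1–B3, B1–B4

Each bag holds 4 vertices, so the decomposition has width 3, which upper-bounds the treewidth. For the lower bound, the 4 vertices {c, d, e, g} are pairwise adjacent, and any tree decomposition puts a clique entirely inside one bag — forcing width ≥ 3. Therefore the treewidth is 3.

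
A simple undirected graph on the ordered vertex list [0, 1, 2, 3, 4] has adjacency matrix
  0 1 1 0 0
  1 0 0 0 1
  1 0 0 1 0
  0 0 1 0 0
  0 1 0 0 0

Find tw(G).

1

A width-1 tree decomposition is:
Bags: B1 = {0, 1}  B2 = {0, 2}  B3 = {2, 3}  B4 = {1, 4}
Tree: B1–B2, B2–B3, B1–B4
The largest bag has 2 vertices, giving width 1; this decomposition certifies tw(G) ≤ 1. Any graph with an edge has treewidth ≥ 1, and G has the edge 1–0. The upper and lower bounds meet at 1, so that is the treewidth.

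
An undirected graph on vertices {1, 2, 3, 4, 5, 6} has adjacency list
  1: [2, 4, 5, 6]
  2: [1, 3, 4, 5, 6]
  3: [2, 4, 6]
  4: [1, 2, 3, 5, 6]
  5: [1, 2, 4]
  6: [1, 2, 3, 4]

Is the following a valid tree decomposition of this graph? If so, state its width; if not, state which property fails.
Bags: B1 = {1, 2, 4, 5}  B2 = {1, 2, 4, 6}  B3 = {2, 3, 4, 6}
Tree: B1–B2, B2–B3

Yes; width 3.

Vertex coverage: the bags together contain {1, 2, 3, 4, 5, 6}, the full vertex set. Edge coverage: each edge of G has both endpoints in at least one bag. Running intersection: for every vertex, the bags containing it form a connected subtree. All three properties hold, so this is a valid tree decomposition of width max|bag| − 1 = 3, and hence tw(G) ≤ 3.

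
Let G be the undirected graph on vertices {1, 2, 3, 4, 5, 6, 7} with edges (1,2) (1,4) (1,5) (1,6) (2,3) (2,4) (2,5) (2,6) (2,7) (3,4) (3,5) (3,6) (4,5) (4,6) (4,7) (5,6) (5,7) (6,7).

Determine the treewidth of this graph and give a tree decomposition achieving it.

The largest bag has 5 vertices, giving width 4; this decomposition certifies tw(G) ≤ 4. On the other hand G contains the 5-clique {1, 2, 4, 5, 6}. A clique must lie in a single bag of any decomposition, so no decomposition can have width below 4. The upper and lower bounds meet at 4, so that is the treewidth.

Treewidth 4.
Bags: B1 = {2, 3, 4, 5, 6}  B2 = {2, 4, 5, 6, 7}  B3 = {1, 2, 4, 5, 6}
Tree: B1–B2, B2–B3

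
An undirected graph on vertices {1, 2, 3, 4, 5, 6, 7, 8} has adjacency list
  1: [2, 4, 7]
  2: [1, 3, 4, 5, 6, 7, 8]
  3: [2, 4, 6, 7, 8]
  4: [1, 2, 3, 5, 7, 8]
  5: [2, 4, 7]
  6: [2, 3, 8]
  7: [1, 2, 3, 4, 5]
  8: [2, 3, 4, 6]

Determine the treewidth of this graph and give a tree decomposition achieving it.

Each bag holds 4 vertices, so the decomposition has width 3, which upper-bounds the treewidth. On the other hand G contains the 4-clique {2, 3, 4, 8}. A clique must lie in a single bag of any decomposition, so no decomposition can have width below 3. Therefore the treewidth is 3.

Treewidth 3.
One optimal decomposition is:
Bags: B1 = {2, 3, 4, 7}  B2 = {2, 4, 5, 7}  B3 = {2, 3, 4, 8}  B4 = {2, 3, 6, 8}  B5 = {1, 2, 4, 7}
Tree: B1–B2, B1–B3, B3–B4, B1–B5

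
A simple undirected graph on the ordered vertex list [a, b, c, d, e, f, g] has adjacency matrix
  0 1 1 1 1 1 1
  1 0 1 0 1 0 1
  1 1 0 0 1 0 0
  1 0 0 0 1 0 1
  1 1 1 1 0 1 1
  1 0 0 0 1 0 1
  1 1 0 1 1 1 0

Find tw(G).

A width-3 tree decomposition is:
Bags: B1 = {a, b, e, g}  B2 = {a, d, e, g}  B3 = {a, b, c, e}  B4 = {a, e, f, g}
Tree: B1–B2, B1–B3, B2–B4
Each bag holds 4 vertices, so the decomposition has width 3, which upper-bounds the treewidth. Conversely, {a, d, e, g} is a clique of size 4, and the vertices of any clique must share a bag in every tree decomposition; so some bag has ≥ 4 vertices and tw(G) ≥ 3. Therefore the treewidth is 3.

3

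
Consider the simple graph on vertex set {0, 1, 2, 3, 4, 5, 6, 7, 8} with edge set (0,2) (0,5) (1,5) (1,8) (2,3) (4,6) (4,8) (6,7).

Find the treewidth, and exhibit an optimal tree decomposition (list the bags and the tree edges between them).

Treewidth 1.
One optimal decomposition is:
Bags: B1 = {2, 3}  B2 = {0, 2}  B3 = {0, 5}  B4 = {1, 5}  B5 = {1, 8}  B6 = {4, 8}  B7 = {4, 6}  B8 = {6, 7}
Tree: B1–B2, B2–B3, B3–B4, B4–B5, B5–B6, B6–B7, B7–B8

The largest bag has 2 vertices, giving width 1; this decomposition certifies tw(G) ≤ 1. Any graph with an edge has treewidth ≥ 1, and G has the edge 3–2. The upper and lower bounds meet at 1, so that is the treewidth.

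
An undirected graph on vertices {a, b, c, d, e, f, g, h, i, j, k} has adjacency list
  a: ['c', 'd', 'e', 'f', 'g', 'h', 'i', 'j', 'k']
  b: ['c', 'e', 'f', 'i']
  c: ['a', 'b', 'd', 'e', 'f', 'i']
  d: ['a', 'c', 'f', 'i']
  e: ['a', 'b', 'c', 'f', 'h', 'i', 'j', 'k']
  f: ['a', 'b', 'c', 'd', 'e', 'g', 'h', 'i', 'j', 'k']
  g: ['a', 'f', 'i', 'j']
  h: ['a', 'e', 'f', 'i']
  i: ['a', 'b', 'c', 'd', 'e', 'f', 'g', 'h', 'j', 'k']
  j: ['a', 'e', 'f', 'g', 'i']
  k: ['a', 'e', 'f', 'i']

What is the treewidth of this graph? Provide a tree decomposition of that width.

The largest bag has 5 vertices, giving width 4; this decomposition certifies tw(G) ≤ 4. For the lower bound, the 5 vertices {a, c, d, f, i} are pairwise adjacent, and any tree decomposition puts a clique entirely inside one bag — forcing width ≥ 4. Combining the bounds, tw(G) = 4.

Treewidth 4.
One such decomposition:
Bags: B1 = {a, c, e, f, i}  B2 = {a, e, f, i, j}  B3 = {a, e, f, h, i}  B4 = {a, c, d, f, i}  B5 = {a, f, g, i, j}  B6 = {a, e, f, i, k}  B7 = {b, c, e, f, i}
Tree: B1–B2, B2–B3, B1–B4, B2–B5, B2–B6, B1–B7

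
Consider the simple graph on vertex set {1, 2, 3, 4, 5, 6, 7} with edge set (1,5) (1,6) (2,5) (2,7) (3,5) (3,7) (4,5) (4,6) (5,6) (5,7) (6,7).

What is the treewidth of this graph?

2

A width-2 tree decomposition is:
Bags: B1 = {1, 5, 6}  B2 = {5, 6, 7}  B3 = {2, 5, 7}  B4 = {3, 5, 7}  B5 = {4, 5, 6}
Tree: B1–B2, B2–B3, B2–B4, B2–B5
Every bag has size at most 3, so the width is 3 − 1 = 2 and tw(G) ≤ 2. For the lower bound, the 3 vertices {2, 5, 7} are pairwise adjacent, and any tree decomposition puts a clique entirely inside one bag — forcing width ≥ 2. Therefore the treewidth is 2.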